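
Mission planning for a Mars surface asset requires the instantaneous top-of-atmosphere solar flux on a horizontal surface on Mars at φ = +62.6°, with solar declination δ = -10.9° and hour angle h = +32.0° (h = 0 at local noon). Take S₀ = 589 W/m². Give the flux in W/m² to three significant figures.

cos θ_z = sin φ sin δ + cos φ cos δ cos h = -0.167882 + 0.383231 = 0.215349.
Flux = S₀ · cos θ_z = 589 × 0.215349 = 126.8 W/m².

127 W/m²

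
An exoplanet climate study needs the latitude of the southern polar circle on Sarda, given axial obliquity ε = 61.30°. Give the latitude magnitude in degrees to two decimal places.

28.70°

The polar circle is the lowest latitude that experiences at least one full rotation of continuous darkness at the northern-summer solstice; it lies at |φ| = 90° − ε = 90° − 61.30° = 28.70°.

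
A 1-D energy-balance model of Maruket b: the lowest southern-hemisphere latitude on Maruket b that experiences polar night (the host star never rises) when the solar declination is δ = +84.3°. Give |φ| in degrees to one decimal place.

|φ| = 5.7°

Polar night requires cos H₀ = −tan φ tan δ ≥ 1, i.e. tan φ tan δ ≤ −1.
The boundary is |tan φ| · |tan δ| = 1, so |φ| = 90° − |δ| = 90° − 84.3° = 5.7° in the southern hemisphere.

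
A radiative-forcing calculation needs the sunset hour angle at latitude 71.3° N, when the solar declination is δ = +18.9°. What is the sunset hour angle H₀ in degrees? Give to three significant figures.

Sunrise equation: cos H₀ = −tan φ · tan δ = -1.0115 ≤ −1, so the Sun never sets (polar day) and H₀ = π.

H₀ = 180°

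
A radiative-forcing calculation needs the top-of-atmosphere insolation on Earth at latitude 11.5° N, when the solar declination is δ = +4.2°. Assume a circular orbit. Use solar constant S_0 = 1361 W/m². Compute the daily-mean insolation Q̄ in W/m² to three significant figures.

cos h₀ = −tan(+11.5°) tan(+4.200°) = -0.0149, h₀ = 1.5857 rad.
Bracket: h₀ sin ϕ sin δ + cos ϕ cos δ sin h₀ = 1.5857×0.19937×0.07324 + 0.97992×0.99731×0.99989 = 0.023154 + 0.977177 = 1.000331.
Q̄ = (S_0/π) × [bracket] = (1361/π) × 1.000331 = 433.4 W/m².

Q̄ ≈ 433 W/m²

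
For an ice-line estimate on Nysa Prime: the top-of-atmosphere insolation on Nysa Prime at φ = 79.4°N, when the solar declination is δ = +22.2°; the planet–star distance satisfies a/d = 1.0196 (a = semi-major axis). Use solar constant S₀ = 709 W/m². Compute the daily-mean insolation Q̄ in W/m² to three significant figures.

Q̄ ≈ 274 W/m²

cos H₀ = −tan(+79.4°) tan(+22.200°) = -2.1806 ≤ −1 ⇒ polar day, H₀ = π.
Bracket: H₀ sin φ sin δ + cos φ cos δ sin H₀ = 3.1416×0.98294×0.37784 + 0.18395×0.92587×0.00000 = 1.166772 + 0.000000 = 1.166772.
Inverse-square distance factor (a/d)² = 1.0196² = 1.039584.
Q̄ = (S₀/π) × 1.039584 × [bracket] = (709/π) × 1.039584 × 1.166772 = 273.7 W/m².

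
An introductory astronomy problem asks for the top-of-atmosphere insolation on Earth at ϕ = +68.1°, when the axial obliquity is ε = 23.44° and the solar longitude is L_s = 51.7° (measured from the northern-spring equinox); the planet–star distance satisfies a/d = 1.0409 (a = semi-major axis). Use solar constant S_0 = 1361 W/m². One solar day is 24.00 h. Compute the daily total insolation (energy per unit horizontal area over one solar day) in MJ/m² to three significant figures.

38.0 MJ/m²

Solar declination: sin δ = sin ε · sin L_s = sin 23.44° × sin 51.7° = 0.31218, so δ = +18.190°.
cos h₀ = −tan(+68.1°) tan(+18.190°) = -0.8174, h₀ = 2.5277 rad.
Bracket: h₀ sin ϕ sin δ + cos ϕ cos δ sin h₀ = 2.5277×0.92784×0.31218 + 0.37299×0.95002×0.57606 = 0.732156 + 0.204126 = 0.936282.
Inverse-square distance factor (a/d)² = 1.0409² = 1.083473.
Q̄ = (S_0/π) × 1.083473 × [bracket] = (1361/π) × 1.083473 × 0.936282 = 439.47 W/m².
Daily total = Q̄ × 24.00 h × 3600 s/h = 439.47 × 24.00 × 3600 / 10⁶ = 37.97 MJ/m².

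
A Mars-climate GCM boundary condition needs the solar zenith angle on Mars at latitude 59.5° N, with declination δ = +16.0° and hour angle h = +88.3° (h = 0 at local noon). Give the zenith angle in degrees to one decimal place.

cos θ_z = sin φ sin δ + cos φ cos δ cos h = 0.237497 + 0.014473 = 0.251970.
θ_z = arccos(0.251970) = 75.4°.

θ_z = 75.4°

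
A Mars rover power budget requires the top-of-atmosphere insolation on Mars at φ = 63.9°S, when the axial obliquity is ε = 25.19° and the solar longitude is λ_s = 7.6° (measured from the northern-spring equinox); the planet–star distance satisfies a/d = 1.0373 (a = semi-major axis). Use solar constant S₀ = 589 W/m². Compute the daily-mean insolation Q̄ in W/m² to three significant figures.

Solar declination: sin δ = sin ε · sin λ_s = sin 25.19° × sin 7.6° = 0.05629, so δ = +3.227°.
cos H₀ = −tan(-63.9°) tan(+3.227°) = 0.1151, H₀ = 1.4555 rad.
Bracket: H₀ sin φ sin δ + cos φ cos δ sin H₀ = 1.4555×-0.89803×0.05629 + 0.43994×0.99841×0.99336 = -0.073576 + 0.436324 = 0.362748.
Inverse-square distance factor (a/d)² = 1.0373² = 1.075991.
Q̄ = (S₀/π) × 1.075991 × [bracket] = (589/π) × 1.075991 × 0.362748 = 73.18 W/m².

Q̄ ≈ 73.2 W/m²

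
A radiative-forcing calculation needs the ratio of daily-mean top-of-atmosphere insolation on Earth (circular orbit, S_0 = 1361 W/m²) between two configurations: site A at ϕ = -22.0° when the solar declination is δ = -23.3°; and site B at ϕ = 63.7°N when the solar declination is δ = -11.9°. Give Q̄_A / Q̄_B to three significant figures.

— Configuration A (ϕ=-22.0°):
cos h₀ = −tan(-22.0°) tan(-23.300°) = -0.1740, h₀ = 1.7457 rad.
Bracket: h₀ sin ϕ sin δ + cos ϕ cos δ sin h₀ = 1.7457×-0.37461×-0.39555 + 0.92718×0.91845×0.98475 = 0.258673 + 0.838582 = 1.097255.
Q̄ = (S_0/π) × [bracket] = (1361/π) × 1.097255 = 475.35 W/m².
— Configuration B (ϕ=+63.7°):
cos h₀ = −tan(+63.7°) tan(-11.900°) = 0.4264, h₀ = 1.1303 rad.
Bracket: h₀ sin ϕ sin δ + cos ϕ cos δ sin h₀ = 1.1303×0.89649×-0.20620 + 0.44307×0.97851×0.90454 = -0.208943 + 0.392162 = 0.183219.
Q̄ = (S_0/π) × [bracket] = (1361/π) × 0.183219 = 79.374 W/m².
Ratio Q̄_A / Q̄_B = 475.35 / 79.374 = 5.989.

Q̄_A / Q̄_B ≈ 5.99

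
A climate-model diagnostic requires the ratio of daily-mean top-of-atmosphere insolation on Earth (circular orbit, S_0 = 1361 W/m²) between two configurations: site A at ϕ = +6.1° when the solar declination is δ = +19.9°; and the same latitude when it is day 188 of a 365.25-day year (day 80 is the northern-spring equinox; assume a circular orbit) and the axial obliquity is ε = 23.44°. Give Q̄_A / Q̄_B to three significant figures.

Q̄_A / Q̄_B ≈ 1.01

— Configuration A (ϕ=+6.1°):
cos h₀ = −tan(+6.1°) tan(+19.900°) = -0.0387, h₀ = 1.6095 rad.
Bracket: h₀ sin ϕ sin δ + cos ϕ cos δ sin h₀ = 1.6095×0.10626×0.34038 + 0.99434×0.94029×0.99925 = 0.058214 + 0.934267 = 0.992481.
Q̄ = (S_0/π) × [bracket] = (1361/π) × 0.992481 = 429.96 W/m².
— Configuration B (ϕ=+6.1°):
Solar longitude: L_s = 360° × (188 − 80)/365.25 = 106.448°.
sin δ = sin 23.44° × sin 106.448° = 0.38151, so δ = +22.427°.
cos h₀ = −tan(+6.1°) tan(+22.427°) = -0.0441, h₀ = 1.6149 rad.
Bracket: h₀ sin ϕ sin δ + cos ϕ cos δ sin h₀ = 1.6149×0.10626×0.38151 + 0.99434×0.92436×0.99903 = 0.065467 + 0.918237 = 0.983704.
Q̄ = (S_0/π) × [bracket] = (1361/π) × 0.983704 = 426.16 W/m².
Ratio Q̄_A / Q̄_B = 429.96 / 426.16 = 1.009.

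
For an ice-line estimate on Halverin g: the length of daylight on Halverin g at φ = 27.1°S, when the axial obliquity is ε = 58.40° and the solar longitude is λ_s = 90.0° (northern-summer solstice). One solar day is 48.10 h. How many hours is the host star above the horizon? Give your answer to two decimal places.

9.01 h

Solar declination: sin δ = sin ε · sin λ_s = sin 58.40° × sin 90.0° = 0.85173, so δ = +58.400°.
cos H₀ = −tan φ · tan δ = −tan(-27.1°) × tan(+58.400°) = 0.8318, so H₀ = 0.5885 rad = 33.72°.
Daylight = 2H₀/(2π) × 48.10 h = (0.5885/π) × 48.10 = 9.01 h.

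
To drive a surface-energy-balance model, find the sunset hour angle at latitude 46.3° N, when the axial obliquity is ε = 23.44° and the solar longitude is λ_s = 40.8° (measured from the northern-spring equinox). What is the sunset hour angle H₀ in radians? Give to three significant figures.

H₀ = 1.86 rad

Solar declination: sin δ = sin ε · sin λ_s = sin 23.44° × sin 40.8° = 0.25992, so δ = +15.066°.
cos H₀ = −tan φ · tan δ = −tan(+46.3°) × tan(+15.066°) = -0.2817, so H₀ = 1.8563 rad = 106.36°.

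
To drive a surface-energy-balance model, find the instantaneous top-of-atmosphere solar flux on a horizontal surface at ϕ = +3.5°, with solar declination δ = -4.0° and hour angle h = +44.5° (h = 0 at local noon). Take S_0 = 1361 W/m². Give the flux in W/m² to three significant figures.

961 W/m²

cos θ_z = sin ϕ sin δ + cos ϕ cos δ cos h = -0.004259 + 0.710186 = 0.705927.
Flux = S_0 · cos θ_z = 1361 × 0.705927 = 960.8 W/m².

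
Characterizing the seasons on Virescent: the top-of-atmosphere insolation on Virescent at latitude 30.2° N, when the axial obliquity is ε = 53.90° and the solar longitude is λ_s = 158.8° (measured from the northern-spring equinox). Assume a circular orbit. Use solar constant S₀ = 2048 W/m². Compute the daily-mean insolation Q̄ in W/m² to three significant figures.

Q̄ ≈ 698 W/m²

Solar declination: sin δ = sin ε · sin λ_s = sin 53.90° × sin 158.8° = 0.29219, so δ = +16.989°.
cos H₀ = −tan(+30.2°) tan(+16.989°) = -0.1778, H₀ = 1.7496 rad.
Bracket: H₀ sin φ sin δ + cos φ cos δ sin H₀ = 1.7496×0.50302×0.29219 + 0.86427×0.95636×0.98406 = 0.257152 + 0.813378 = 1.070530.
Q̄ = (S₀/π) × [bracket] = (2048/π) × 1.070530 = 697.9 W/m².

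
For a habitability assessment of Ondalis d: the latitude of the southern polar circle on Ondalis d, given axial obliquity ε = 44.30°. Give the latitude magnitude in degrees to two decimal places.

The polar circle is the lowest latitude that experiences at least one full rotation of continuous darkness at the northern-summer solstice; it lies at |φ| = 90° − ε = 90° − 44.30° = 45.70°.

45.70°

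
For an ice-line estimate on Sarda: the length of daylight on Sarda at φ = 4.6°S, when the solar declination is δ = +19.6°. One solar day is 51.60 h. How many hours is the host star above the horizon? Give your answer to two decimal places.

25.33 h

cos H₀ = −tan φ · tan δ = −tan(-4.6°) × tan(+19.600°) = 0.0286, so H₀ = 1.5421 rad = 88.36°.
Daylight = 2H₀/(2π) × 51.60 h = (1.5421/π) × 51.60 = 25.33 h.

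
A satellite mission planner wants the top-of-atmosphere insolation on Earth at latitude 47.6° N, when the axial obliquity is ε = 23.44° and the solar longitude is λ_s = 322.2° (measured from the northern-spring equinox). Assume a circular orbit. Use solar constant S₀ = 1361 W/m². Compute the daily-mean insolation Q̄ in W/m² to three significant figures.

Solar declination: sin δ = sin ε · sin λ_s = sin 23.44° × sin 322.2° = -0.24381, so δ = -14.111°.
cos H₀ = −tan(+47.6°) tan(-14.111°) = 0.2753, H₀ = 1.2919 rad.
Bracket: H₀ sin φ sin δ + cos φ cos δ sin H₀ = 1.2919×0.73846×-0.24381 + 0.67430×0.96982×0.96136 = -0.232599 + 0.628681 = 0.396082.
Q̄ = (S₀/π) × [bracket] = (1361/π) × 0.396082 = 171.6 W/m².

Q̄ ≈ 172 W/m²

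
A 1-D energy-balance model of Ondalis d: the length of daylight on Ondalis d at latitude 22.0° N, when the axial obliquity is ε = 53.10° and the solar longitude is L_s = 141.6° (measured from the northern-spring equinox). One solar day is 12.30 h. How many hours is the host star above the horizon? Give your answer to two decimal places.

Solar declination: sin δ = sin ε · sin L_s = sin 53.10° × sin 141.6° = 0.49672, so δ = +29.783°.
cos h₀ = −tan ϕ · tan δ = −tan(+22.0°) × tan(+29.783°) = -0.2312, so h₀ = 1.8041 rad = 103.37°.
Daylight = 2h₀/(2π) × 12.30 h = (1.8041/π) × 12.30 = 7.06 h.

7.06 h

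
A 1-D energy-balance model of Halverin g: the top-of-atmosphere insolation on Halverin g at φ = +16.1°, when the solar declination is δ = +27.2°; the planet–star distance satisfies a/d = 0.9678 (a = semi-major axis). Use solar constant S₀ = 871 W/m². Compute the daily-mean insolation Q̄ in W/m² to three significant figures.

Q̄ ≈ 276 W/m²

cos H₀ = −tan(+16.1°) tan(+27.200°) = -0.1483, H₀ = 1.7197 rad.
Bracket: H₀ sin φ sin δ + cos φ cos δ sin H₀ = 1.7197×0.27731×0.45710 + 0.96078×0.88942×0.98894 = 0.217986 + 0.845086 = 1.063072.
Inverse-square distance factor (a/d)² = 0.9678² = 0.936637.
Q̄ = (S₀/π) × 0.936637 × [bracket] = (871/π) × 0.936637 × 1.063072 = 276.1 W/m².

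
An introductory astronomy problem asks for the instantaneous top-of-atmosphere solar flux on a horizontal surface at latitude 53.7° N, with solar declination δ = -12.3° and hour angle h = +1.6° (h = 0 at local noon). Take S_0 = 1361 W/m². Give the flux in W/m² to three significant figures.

cos θ_z = sin ϕ sin δ + cos ϕ cos δ cos h = -0.171687 + 0.578198 = 0.406511.
Flux = S_0 · cos θ_z = 1361 × 0.406511 = 553.3 W/m².

553 W/m²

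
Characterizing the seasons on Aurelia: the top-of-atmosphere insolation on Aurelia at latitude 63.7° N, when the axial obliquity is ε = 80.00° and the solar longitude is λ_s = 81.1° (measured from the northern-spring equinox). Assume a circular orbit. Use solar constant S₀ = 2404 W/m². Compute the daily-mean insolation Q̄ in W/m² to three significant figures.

Q̄ ≈ 2.10e+03 W/m²

Solar declination: sin δ = sin ε · sin λ_s = sin 80.00° × sin 81.1° = 0.97295, so δ = +76.643°.
cos H₀ = −tan(+63.7°) tan(+76.643°) = -8.5216 ≤ −1 ⇒ polar day, H₀ = π.
Bracket: H₀ sin φ sin δ + cos φ cos δ sin H₀ = 3.1416×0.89649×0.97295 + 0.44307×0.23101×0.00000 = 2.740229 + 0.000000 = 2.740229.
Q̄ = (S₀/π) × [bracket] = (2404/π) × 2.740229 = 2097 W/m².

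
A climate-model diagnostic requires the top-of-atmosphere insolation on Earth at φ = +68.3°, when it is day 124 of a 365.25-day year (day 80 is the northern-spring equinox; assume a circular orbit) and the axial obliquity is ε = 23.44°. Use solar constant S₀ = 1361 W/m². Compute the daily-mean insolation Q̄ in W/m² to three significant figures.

Solar longitude: λ_s = 360° × (124 − 80)/365.25 = 43.368°.
sin δ = sin 23.44° × sin 43.368° = 0.27315, so δ = +15.852°.
cos H₀ = −tan(+68.3°) tan(+15.852°) = -0.7135, H₀ = 2.3653 rad.
Bracket: H₀ sin φ sin δ + cos φ cos δ sin H₀ = 2.3653×0.92913×0.27315 + 0.36975×0.96197×0.70062 = 0.600294 + 0.249202 = 0.849496.
Q̄ = (S₀/π) × [bracket] = (1361/π) × 0.849496 = 368.0 W/m².

Q̄ ≈ 368 W/m²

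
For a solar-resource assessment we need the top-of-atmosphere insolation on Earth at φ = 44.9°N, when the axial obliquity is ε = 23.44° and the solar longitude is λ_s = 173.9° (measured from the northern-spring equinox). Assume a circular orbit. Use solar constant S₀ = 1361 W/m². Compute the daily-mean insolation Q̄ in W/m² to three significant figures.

Q̄ ≈ 327 W/m²

Solar declination: sin δ = sin ε · sin λ_s = sin 23.44° × sin 173.9° = 0.04227, so δ = +2.423°.
cos H₀ = −tan(+44.9°) tan(+2.423°) = -0.0422, H₀ = 1.6130 rad.
Bracket: H₀ sin φ sin δ + cos φ cos δ sin H₀ = 1.6130×0.70587×0.04227 + 0.70834×0.99911×0.99911 = 0.048127 + 0.707080 = 0.755207.
Q̄ = (S₀/π) × [bracket] = (1361/π) × 0.755207 = 327.2 W/m².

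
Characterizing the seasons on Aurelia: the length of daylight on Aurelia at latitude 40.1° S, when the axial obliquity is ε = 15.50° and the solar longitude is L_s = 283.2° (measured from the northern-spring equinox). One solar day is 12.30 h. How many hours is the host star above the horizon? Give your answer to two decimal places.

Solar declination: sin δ = sin ε · sin L_s = sin 15.50° × sin 283.2° = -0.26018, so δ = -15.081°.
cos h₀ = −tan ϕ · tan δ = −tan(-40.1°) × tan(-15.081°) = -0.2269, so h₀ = 1.7997 rad = 103.11°.
Daylight = 2h₀/(2π) × 12.30 h = (1.7997/π) × 12.30 = 7.05 h.

7.05 h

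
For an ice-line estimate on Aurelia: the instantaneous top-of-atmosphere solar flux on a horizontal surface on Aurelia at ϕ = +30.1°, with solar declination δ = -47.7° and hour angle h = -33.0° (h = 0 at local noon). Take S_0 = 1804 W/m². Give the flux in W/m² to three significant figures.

cos θ_z = sin ϕ sin δ + cos ϕ cos δ cos h = -0.370933 + 0.488322 = 0.117389.
Flux = S_0 · cos θ_z = 1804 × 0.117389 = 211.8 W/m².

212 W/m²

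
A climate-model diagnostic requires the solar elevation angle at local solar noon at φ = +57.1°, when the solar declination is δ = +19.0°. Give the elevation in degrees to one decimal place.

At local noon the hour angle is zero, so the zenith angle equals |φ − δ| = |+57.1° − (+19.000°)| = 38.100°.
Elevation = 90° − 38.100° = 51.9°.

51.9°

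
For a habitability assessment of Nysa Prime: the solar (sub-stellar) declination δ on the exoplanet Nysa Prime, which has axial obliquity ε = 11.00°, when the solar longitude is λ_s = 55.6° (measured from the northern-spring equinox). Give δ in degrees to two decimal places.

δ = +9.06°

sin δ = sin ε · sin λ_s = sin 11.00° × sin 55.6° = 0.157439.
δ = arcsin(0.157439) = +9.06°.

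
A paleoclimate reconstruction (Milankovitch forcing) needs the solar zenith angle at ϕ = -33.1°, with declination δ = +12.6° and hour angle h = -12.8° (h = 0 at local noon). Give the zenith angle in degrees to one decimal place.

cos θ_z = sin ϕ sin δ + cos ϕ cos δ cos h = -0.119128 + 0.797227 = 0.678099.
θ_z = arccos(0.678099) = 47.3°.

θ_z = 47.3°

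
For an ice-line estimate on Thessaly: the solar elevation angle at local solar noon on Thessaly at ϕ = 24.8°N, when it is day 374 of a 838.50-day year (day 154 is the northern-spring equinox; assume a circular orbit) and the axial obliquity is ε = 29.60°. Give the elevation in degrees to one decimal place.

Solar longitude: L_s = 360° × (374 − 154)/838.50 = 94.454°.
sin δ = sin 29.60° × sin 94.454° = 0.49245, so δ = +29.502°.
At local noon the hour angle is zero, so the zenith angle equals |ϕ − δ| = |+24.8° − (+29.502°)| = 4.702°.
Elevation = 90° − 4.702° = 85.3°.

85.3°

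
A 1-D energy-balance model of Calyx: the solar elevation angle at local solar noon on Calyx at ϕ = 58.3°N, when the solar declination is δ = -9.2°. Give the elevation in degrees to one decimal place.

22.5°

At local noon the hour angle is zero, so the zenith angle equals |ϕ − δ| = |+58.3° − (-9.200°)| = 67.500°.
Elevation = 90° − 67.500° = 22.5°.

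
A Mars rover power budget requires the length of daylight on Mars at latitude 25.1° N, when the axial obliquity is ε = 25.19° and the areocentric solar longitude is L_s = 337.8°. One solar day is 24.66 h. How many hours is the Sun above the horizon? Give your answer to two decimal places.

sin δ = sin 25.19° × sin 337.8° = -0.16082, so δ = -9.254°.
cos h₀ = −tan ϕ · tan δ = −tan(+25.1°) × tan(-9.254°) = 0.0763, so h₀ = 1.4944 rad = 85.62°.
Daylight = 2h₀/(2π) × 24.66 h = (1.4944/π) × 24.66 = 11.73 h.

11.73 h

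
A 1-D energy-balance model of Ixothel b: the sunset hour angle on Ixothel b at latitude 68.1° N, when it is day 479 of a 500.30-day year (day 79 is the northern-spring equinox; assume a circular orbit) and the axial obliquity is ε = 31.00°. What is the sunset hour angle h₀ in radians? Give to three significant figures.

Solar longitude: L_s = 360° × (479 − 79)/500.30 = 287.827°.
sin δ = sin 31.00° × sin 287.827° = -0.49031, so δ = -29.361°.
cos h₀ = −tan ϕ · tan δ = 1.3994 ≥ 1, so the host star never rises (polar night) and h₀ = 0.

h₀ = 0.00 rad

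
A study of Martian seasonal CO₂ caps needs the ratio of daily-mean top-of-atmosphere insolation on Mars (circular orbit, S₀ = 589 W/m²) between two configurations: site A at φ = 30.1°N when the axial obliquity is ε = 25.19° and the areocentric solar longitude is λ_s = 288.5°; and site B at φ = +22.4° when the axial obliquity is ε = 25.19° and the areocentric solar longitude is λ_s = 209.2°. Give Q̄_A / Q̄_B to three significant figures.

— Configuration A (φ=+30.1°):
sin δ = sin 25.19° × sin 288.5° = -0.40363, so δ = -23.805°.
cos H₀ = −tan(+30.1°) tan(-23.805°) = 0.2557, H₀ = 1.3122 rad.
Bracket: H₀ sin φ sin δ + cos φ cos δ sin H₀ = 1.3122×0.50151×-0.40363 + 0.86515×0.91492×0.96675 = -0.265621 + 0.765224 = 0.499603.
Q̄ = (S₀/π) × [bracket] = (589/π) × 0.499603 = 93.668 W/m².
— Configuration B (φ=+22.4°):
sin δ = sin 25.19° × sin 209.2° = -0.20764, so δ = -11.984°.
cos H₀ = −tan(+22.4°) tan(-11.984°) = 0.0875, H₀ = 1.4832 rad.
Bracket: H₀ sin φ sin δ + cos φ cos δ sin H₀ = 1.4832×0.38107×-0.20764 + 0.92455×0.97820×0.99617 = -0.117359 + 0.900931 = 0.783572.
Q̄ = (S₀/π) × [bracket] = (589/π) × 0.783572 = 146.91 W/m².
Ratio Q̄_A / Q̄_B = 93.668 / 146.91 = 0.6376.

Q̄_A / Q̄_B ≈ 0.638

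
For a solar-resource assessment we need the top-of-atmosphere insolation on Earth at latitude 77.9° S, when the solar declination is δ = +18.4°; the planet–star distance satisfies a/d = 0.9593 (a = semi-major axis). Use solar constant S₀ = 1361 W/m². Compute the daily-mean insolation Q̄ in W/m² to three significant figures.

Q̄ ≈ 0.00 W/m²

cos H₀ = −tan(-77.9°) tan(+18.400°) = 1.5517 ≥ 1 ⇒ polar night, H₀ = 0 and Q̄ = 0.
Inverse-square distance factor (a/d)² = 0.9593² = 0.920256.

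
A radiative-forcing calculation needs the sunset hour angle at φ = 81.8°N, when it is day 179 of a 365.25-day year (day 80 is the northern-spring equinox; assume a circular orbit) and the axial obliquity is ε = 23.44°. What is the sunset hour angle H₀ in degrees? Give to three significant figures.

H₀ = 180°

Solar longitude: λ_s = 360° × (179 − 80)/365.25 = 97.577°.
sin δ = sin 23.44° × sin 97.577° = 0.39432, so δ = +23.223°.
Sunrise equation: cos H₀ = −tan φ · tan δ = -2.9776 ≤ −1, so the Sun never sets (polar day) and H₀ = π.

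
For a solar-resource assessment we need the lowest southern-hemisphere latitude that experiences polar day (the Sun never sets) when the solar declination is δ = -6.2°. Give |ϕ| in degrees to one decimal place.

|ϕ| = 83.8°

Polar day requires cos h₀ = −tan ϕ tan δ ≤ −1, i.e. tan ϕ tan δ ≥ 1.
The boundary is |tan ϕ| · |tan δ| = 1, so |ϕ| = 90° − |δ| = 90° − 6.2° = 83.8° in the southern hemisphere.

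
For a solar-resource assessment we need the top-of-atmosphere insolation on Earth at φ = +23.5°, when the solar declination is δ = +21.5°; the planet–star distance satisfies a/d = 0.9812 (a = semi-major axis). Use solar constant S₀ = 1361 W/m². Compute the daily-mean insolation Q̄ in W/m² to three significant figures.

cos H₀ = −tan(+23.5°) tan(+21.500°) = -0.1713, H₀ = 1.7429 rad.
Bracket: H₀ sin φ sin δ + cos φ cos δ sin H₀ = 1.7429×0.39875×0.36650 + 0.91706×0.93042×0.98522 = 0.254711 + 0.840640 = 1.095351.
Inverse-square distance factor (a/d)² = 0.9812² = 0.962753.
Q̄ = (S₀/π) × 0.962753 × [bracket] = (1361/π) × 0.962753 × 1.095351 = 456.9 W/m².

Q̄ ≈ 457 W/m²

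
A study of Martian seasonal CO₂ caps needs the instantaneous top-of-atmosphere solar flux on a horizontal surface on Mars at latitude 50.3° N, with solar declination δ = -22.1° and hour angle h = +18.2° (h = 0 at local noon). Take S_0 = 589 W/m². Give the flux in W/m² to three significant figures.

161 W/m²

cos θ_z = sin ϕ sin δ + cos ϕ cos δ cos h = -0.289467 + 0.562228 = 0.272761.
Flux = S_0 · cos θ_z = 589 × 0.272761 = 160.7 W/m².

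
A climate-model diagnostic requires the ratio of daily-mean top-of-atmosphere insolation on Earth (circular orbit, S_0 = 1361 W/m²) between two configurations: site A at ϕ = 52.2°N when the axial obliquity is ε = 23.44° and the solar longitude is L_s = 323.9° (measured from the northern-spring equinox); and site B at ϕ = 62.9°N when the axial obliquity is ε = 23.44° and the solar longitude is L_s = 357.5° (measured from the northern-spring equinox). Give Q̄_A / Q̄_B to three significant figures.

— Configuration A (ϕ=+52.2°):
Solar declination: sin δ = sin ε · sin L_s = sin 23.44° × sin 323.9° = -0.23438, so δ = -13.555°.
cos h₀ = −tan(+52.2°) tan(-13.555°) = 0.3108, h₀ = 1.2547 rad.
Bracket: h₀ sin ϕ sin δ + cos ϕ cos δ sin h₀ = 1.2547×0.79016×-0.23438 + 0.61291×0.97215×0.95047 = -0.232368 + 0.566328 = 0.333960.
Q̄ = (S_0/π) × [bracket] = (1361/π) × 0.333960 = 144.68 W/m².
— Configuration B (ϕ=+62.9°):
Solar declination: sin δ = sin ε · sin L_s = sin 23.44° × sin 357.5° = -0.01735, so δ = -0.994°.
cos h₀ = −tan(+62.9°) tan(-0.994°) = 0.0339, h₀ = 1.5369 rad.
Bracket: h₀ sin ϕ sin δ + cos ϕ cos δ sin h₀ = 1.5369×0.89021×-0.01735 + 0.45554×0.99985×0.99942 = -0.023738 + 0.455207 = 0.431469.
Q̄ = (S_0/π) × [bracket] = (1361/π) × 0.431469 = 186.92 W/m².
Ratio Q̄_A / Q̄_B = 144.68 / 186.92 = 0.7740.

Q̄_A / Q̄_B ≈ 0.774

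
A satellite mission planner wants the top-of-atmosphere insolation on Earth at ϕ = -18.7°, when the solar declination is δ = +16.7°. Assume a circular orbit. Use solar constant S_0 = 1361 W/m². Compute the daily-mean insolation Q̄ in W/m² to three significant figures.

cos h₀ = −tan(-18.7°) tan(+16.700°) = 0.1015, h₀ = 1.4691 rad.
Bracket: h₀ sin ϕ sin δ + cos ϕ cos δ sin h₀ = 1.4691×-0.32061×0.28736 + 0.94721×0.95782×0.99483 = -0.135349 + 0.902566 = 0.767217.
Q̄ = (S_0/π) × [bracket] = (1361/π) × 0.767217 = 332.4 W/m².

Q̄ ≈ 332 W/m²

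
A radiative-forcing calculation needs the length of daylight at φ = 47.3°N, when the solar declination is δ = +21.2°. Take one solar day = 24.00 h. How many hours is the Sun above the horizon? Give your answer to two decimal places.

cos H₀ = −tan φ · tan δ = −tan(+47.3°) × tan(+21.200°) = -0.4203, so H₀ = 2.0046 rad = 114.86°.
Daylight = 2H₀/(2π) × 24.00 h = (2.0046/π) × 24.00 = 15.31 h.

15.31 h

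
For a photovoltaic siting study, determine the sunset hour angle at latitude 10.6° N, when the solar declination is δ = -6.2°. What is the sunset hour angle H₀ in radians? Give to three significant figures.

cos H₀ = −tan φ · tan δ = −tan(+10.6°) × tan(-6.200°) = 0.0203, so H₀ = 1.5505 rad = 88.84°.

H₀ = 1.55 rad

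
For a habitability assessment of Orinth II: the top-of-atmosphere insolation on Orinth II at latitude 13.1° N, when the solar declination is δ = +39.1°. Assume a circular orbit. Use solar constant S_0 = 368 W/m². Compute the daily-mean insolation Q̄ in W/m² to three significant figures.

cos h₀ = −tan(+13.1°) tan(+39.100°) = -0.1891, h₀ = 1.7611 rad.
Bracket: h₀ sin ϕ sin δ + cos ϕ cos δ sin h₀ = 1.7611×0.22665×0.63068 + 0.97398×0.77605×0.98195 = 0.251738 + 0.742214 = 0.993952.
Q̄ = (S_0/π) × [bracket] = (368/π) × 0.993952 = 116.4 W/m².

Q̄ ≈ 116 W/m²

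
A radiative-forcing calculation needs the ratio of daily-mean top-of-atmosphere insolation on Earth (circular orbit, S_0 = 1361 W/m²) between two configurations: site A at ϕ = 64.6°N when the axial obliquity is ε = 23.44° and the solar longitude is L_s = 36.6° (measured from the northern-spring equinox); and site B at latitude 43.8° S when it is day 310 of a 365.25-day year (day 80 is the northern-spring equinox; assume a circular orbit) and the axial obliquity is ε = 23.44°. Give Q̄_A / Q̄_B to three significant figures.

— Configuration A (ϕ=+64.6°):
Solar declination: sin δ = sin ε · sin L_s = sin 23.44° × sin 36.6° = 0.23717, so δ = +13.720°.
cos h₀ = −tan(+64.6°) tan(+13.720°) = -0.5142, h₀ = 2.1108 rad.
Bracket: h₀ sin ϕ sin δ + cos ϕ cos δ sin h₀ = 2.1108×0.90334×0.23717 + 0.42894×0.97147×0.85770 = 0.452229 + 0.357406 = 0.809635.
Q̄ = (S_0/π) × [bracket] = (1361/π) × 0.809635 = 350.75 W/m².
— Configuration B (ϕ=-43.8°):
Solar longitude: L_s = 360° × (310 − 80)/365.25 = 226.694°.
sin δ = sin 23.44° × sin 226.694° = -0.28947, so δ = -16.826°.
cos h₀ = −tan(-43.8°) tan(-16.826°) = -0.2900, h₀ = 1.8650 rad.
Bracket: h₀ sin ϕ sin δ + cos ϕ cos δ sin h₀ = 1.8650×-0.69214×-0.28947 + 0.72176×0.95719×0.95702 = 0.373660 + 0.661168 = 1.034828.
Q̄ = (S_0/π) × [bracket] = (1361/π) × 1.034828 = 448.31 W/m².
Ratio Q̄_A / Q̄_B = 350.75 / 448.31 = 0.7824.

Q̄_A / Q̄_B ≈ 0.782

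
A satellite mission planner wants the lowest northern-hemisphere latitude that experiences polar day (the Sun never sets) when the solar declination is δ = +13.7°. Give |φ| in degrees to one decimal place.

Polar day requires cos H₀ = −tan φ tan δ ≤ −1, i.e. tan φ tan δ ≥ 1.
The boundary is |tan φ| · |tan δ| = 1, so |φ| = 90° − |δ| = 90° − 13.7° = 76.3° in the northern hemisphere.

|φ| = 76.3°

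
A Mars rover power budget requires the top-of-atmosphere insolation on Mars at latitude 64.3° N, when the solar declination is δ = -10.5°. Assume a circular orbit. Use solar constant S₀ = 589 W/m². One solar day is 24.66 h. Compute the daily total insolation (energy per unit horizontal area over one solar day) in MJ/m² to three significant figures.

cos H₀ = −tan(+64.3°) tan(-10.500°) = 0.3851, H₀ = 1.1755 rad.
Bracket: H₀ sin φ sin δ + cos φ cos δ sin H₀ = 1.1755×0.90108×-0.18224 + 0.43366×0.98325×0.92287 = -0.193032 + 0.393508 = 0.200476.
Q̄ = (S₀/π) × [bracket] = (589/π) × 0.200476 = 37.586 W/m².
Daily total = Q̄ × 24.66 h × 3600 s/h = 37.586 × 24.66 × 3600 / 10⁶ = 3.337 MJ/m².

3.34 MJ/m²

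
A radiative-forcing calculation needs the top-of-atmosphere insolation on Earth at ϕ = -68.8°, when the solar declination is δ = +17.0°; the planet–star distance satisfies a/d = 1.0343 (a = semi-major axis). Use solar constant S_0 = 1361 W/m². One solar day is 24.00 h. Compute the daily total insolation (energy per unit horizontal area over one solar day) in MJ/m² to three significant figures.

1.29 MJ/m²

cos h₀ = −tan(-68.8°) tan(+17.000°) = 0.7882, h₀ = 0.6629 rad.
Bracket: h₀ sin ϕ sin δ + cos ϕ cos δ sin h₀ = 0.6629×-0.93232×0.29237 + 0.36162×0.95630×0.61539 = -0.180695 + 0.212812 = 0.032117.
Inverse-square distance factor (a/d)² = 1.0343² = 1.069776.
Q̄ = (S_0/π) × 1.069776 × [bracket] = (1361/π) × 1.069776 × 0.032117 = 14.885 W/m².
Daily total = Q̄ × 24.00 h × 3600 s/h = 14.885 × 24.00 × 3600 / 10⁶ = 1.286 MJ/m².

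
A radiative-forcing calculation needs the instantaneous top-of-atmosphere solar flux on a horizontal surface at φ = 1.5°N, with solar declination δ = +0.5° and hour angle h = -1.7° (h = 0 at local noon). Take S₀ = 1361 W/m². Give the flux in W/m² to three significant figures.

cos θ_z = sin φ sin δ + cos φ cos δ cos h = 0.000228 + 0.999179 = 0.999407.
Flux = S₀ · cos θ_z = 1361 × 0.999407 = 1360 W/m².

1.36e+03 W/m²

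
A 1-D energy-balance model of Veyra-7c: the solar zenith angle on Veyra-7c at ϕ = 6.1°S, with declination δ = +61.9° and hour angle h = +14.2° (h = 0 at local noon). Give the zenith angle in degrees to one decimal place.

cos θ_z = sin ϕ sin δ + cos ϕ cos δ cos h = -0.093738 + 0.454035 = 0.360297.
θ_z = arccos(0.360297) = 68.9°.

θ_z = 68.9°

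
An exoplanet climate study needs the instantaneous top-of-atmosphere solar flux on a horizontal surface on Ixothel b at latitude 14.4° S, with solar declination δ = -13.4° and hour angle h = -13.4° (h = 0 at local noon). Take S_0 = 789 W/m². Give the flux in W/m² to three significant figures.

769 W/m²

cos θ_z = sin ϕ sin δ + cos ϕ cos δ cos h = 0.057633 + 0.916563 = 0.974196.
Flux = S_0 · cos θ_z = 789 × 0.974196 = 768.6 W/m².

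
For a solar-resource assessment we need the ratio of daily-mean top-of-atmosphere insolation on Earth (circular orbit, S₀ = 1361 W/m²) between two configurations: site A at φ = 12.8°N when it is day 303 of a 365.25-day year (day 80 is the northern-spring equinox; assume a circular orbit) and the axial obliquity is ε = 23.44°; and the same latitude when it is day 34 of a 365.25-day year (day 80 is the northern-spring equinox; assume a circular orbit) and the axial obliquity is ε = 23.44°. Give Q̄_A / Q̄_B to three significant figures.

— Configuration A (φ=+12.8°):
Solar longitude: λ_s = 360° × (303 − 80)/365.25 = 219.795°.
sin δ = sin 23.44° × sin 219.795° = -0.25460, so δ = -14.750°.
cos H₀ = −tan(+12.8°) tan(-14.750°) = 0.0598, H₀ = 1.5109 rad.
Bracket: H₀ sin φ sin δ + cos φ cos δ sin H₀ = 1.5109×0.22155×-0.25460 + 0.97515×0.96705×0.99821 = -0.085225 + 0.941331 = 0.856106.
Q̄ = (S₀/π) × [bracket] = (1361/π) × 0.856106 = 370.88 W/m².
— Configuration B (φ=+12.8°):
Solar longitude: λ_s = 360° × (34 − 80)/365.25 = -45.339°, i.e. -45.339° + 360° = 314.661°.
sin δ = sin 23.44° × sin 314.661° = -0.28294, so δ = -16.436°.
cos H₀ = −tan(+12.8°) tan(-16.436°) = 0.0670, H₀ = 1.5037 rad.
Bracket: H₀ sin φ sin δ + cos φ cos δ sin H₀ = 1.5037×0.22155×-0.28294 + 0.97515×0.95914×0.99775 = -0.094260 + 0.933201 = 0.838941.
Q̄ = (S₀/π) × [bracket] = (1361/π) × 0.838941 = 363.45 W/m².
Ratio Q̄_A / Q̄_B = 370.88 / 363.45 = 1.020.

Q̄_A / Q̄_B ≈ 1.02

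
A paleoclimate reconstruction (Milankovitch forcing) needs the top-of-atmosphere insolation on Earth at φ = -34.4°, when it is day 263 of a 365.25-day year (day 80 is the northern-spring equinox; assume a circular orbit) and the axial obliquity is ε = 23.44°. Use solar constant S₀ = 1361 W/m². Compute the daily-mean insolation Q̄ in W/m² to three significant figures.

Q̄ ≈ 358 W/m²

Solar longitude: λ_s = 360° × (263 − 80)/365.25 = 180.370°.
sin δ = sin 23.44° × sin 180.370° = -0.00257, so δ = -0.147°.
cos H₀ = −tan(-34.4°) tan(-0.147°) = -0.0018, H₀ = 1.5726 rad.
Bracket: H₀ sin φ sin δ + cos φ cos δ sin H₀ = 1.5726×-0.56497×-0.00257 + 0.82511×1.00000×1.00000 = 0.002283 + 0.825110 = 0.827393.
Q̄ = (S₀/π) × [bracket] = (1361/π) × 0.827393 = 358.4 W/m².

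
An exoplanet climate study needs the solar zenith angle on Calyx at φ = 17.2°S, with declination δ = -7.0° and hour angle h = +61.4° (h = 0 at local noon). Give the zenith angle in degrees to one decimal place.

θ_z = 60.7°

cos θ_z = sin φ sin δ + cos φ cos δ cos h = 0.036038 + 0.453875 = 0.489913.
θ_z = arccos(0.489913) = 60.7°.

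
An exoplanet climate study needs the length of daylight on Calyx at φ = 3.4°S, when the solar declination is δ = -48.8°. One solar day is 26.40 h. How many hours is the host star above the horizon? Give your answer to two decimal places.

13.77 h

cos H₀ = −tan φ · tan δ = −tan(-3.4°) × tan(-48.800°) = -0.0679, so H₀ = 1.6387 rad = 93.89°.
Daylight = 2H₀/(2π) × 26.40 h = (1.6387/π) × 26.40 = 13.77 h.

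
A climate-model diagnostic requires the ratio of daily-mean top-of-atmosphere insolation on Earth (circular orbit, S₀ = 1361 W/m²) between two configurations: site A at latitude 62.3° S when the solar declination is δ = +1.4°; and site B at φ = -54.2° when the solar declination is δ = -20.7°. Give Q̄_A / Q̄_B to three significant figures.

— Configuration A (φ=-62.3°):
cos H₀ = −tan(-62.3°) tan(+1.400°) = 0.0466, H₀ = 1.5242 rad.
Bracket: H₀ sin φ sin δ + cos φ cos δ sin H₀ = 1.5242×-0.88539×0.02443 + 0.46484×0.99970×0.99892 = -0.032969 + 0.464199 = 0.431230.
Q̄ = (S₀/π) × [bracket] = (1361/π) × 0.431230 = 186.82 W/m².
— Configuration B (φ=-54.2°):
cos H₀ = −tan(-54.2°) tan(-20.700°) = -0.5239, H₀ = 2.1223 rad.
Bracket: H₀ sin φ sin δ + cos φ cos δ sin H₀ = 2.1223×-0.81106×-0.35347 + 0.58496×0.93544×0.85176 = 0.608432 + 0.466079 = 1.074511.
Q̄ = (S₀/π) × [bracket] = (1361/π) × 1.074511 = 465.50 W/m².
Ratio Q̄_A / Q̄_B = 186.82 / 465.50 = 0.4013.

Q̄_A / Q̄_B ≈ 0.401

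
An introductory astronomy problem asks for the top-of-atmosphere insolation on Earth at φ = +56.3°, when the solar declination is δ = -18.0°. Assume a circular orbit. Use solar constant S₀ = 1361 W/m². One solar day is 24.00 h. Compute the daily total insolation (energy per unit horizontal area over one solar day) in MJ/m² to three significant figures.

7.03 MJ/m²

cos H₀ = −tan(+56.3°) tan(-18.000°) = 0.4872, H₀ = 1.0619 rad.
Bracket: H₀ sin φ sin δ + cos φ cos δ sin H₀ = 1.0619×0.83195×-0.30902 + 0.55484×0.95106×0.87329 = -0.273003 + 0.460823 = 0.187820.
Q̄ = (S₀/π) × [bracket] = (1361/π) × 0.187820 = 81.367 W/m².
Daily total = Q̄ × 24.00 h × 3600 s/h = 81.367 × 24.00 × 3600 / 10⁶ = 7.030 MJ/m².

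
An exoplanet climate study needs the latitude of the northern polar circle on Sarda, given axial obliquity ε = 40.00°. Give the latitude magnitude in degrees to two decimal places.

50.00°

The polar circle is the lowest latitude that experiences at least one full rotation of continuous daylight at the northern-summer solstice; it lies at |ϕ| = 90° − ε = 90° − 40.00° = 50.00°.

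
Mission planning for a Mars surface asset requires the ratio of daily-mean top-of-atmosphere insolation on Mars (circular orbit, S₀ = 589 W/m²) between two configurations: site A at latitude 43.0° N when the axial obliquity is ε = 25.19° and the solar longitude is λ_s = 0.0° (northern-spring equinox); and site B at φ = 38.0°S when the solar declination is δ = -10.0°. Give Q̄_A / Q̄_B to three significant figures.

Q̄_A / Q̄_B ≈ 0.769

— Configuration A (φ=+43.0°):
Solar declination: sin δ = sin ε · sin λ_s = sin 25.19° × sin 0.0° = 0.00000, so δ = +0.000°.
cos H₀ = −tan(+43.0°) tan(+0.000°) = -0.0000, H₀ = 1.5708 rad.
Bracket: H₀ sin φ sin δ + cos φ cos δ sin H₀ = 1.5708×0.68200×0.00000 + 0.73135×1.00000×1.00000 = 0.000000 + 0.731350 = 0.731350.
Q̄ = (S₀/π) × [bracket] = (589/π) × 0.731350 = 137.12 W/m².
— Configuration B (φ=-38.0°):
cos H₀ = −tan(-38.0°) tan(-10.000°) = -0.1378, H₀ = 1.7090 rad.
Bracket: H₀ sin φ sin δ + cos φ cos δ sin H₀ = 1.7090×-0.61566×-0.17365 + 0.78801×0.98481×0.99047 = 0.182708 + 0.768644 = 0.951352.
Q̄ = (S₀/π) × [bracket] = (589/π) × 0.951352 = 178.36 W/m².
Ratio Q̄_A / Q̄_B = 137.12 / 178.36 = 0.7688.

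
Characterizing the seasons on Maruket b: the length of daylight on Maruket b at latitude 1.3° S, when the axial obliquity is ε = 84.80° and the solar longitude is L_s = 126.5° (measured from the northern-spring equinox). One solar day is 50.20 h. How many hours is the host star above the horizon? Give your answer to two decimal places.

24.62 h

Solar declination: sin δ = sin ε · sin L_s = sin 84.80° × sin 126.5° = 0.80055, so δ = +53.183°.
cos h₀ = −tan ϕ · tan δ = −tan(-1.3°) × tan(+53.183°) = 0.0303, so h₀ = 1.5405 rad = 88.26°.
Daylight = 2h₀/(2π) × 50.20 h = (1.5405/π) × 50.20 = 24.62 h.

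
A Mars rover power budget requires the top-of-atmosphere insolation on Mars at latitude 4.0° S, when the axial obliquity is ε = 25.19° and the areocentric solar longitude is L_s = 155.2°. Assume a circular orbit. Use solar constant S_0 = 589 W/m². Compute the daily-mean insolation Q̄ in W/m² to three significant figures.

Q̄ ≈ 180 W/m²

sin δ = sin 25.19° × sin 155.2° = 0.17853, so δ = +10.284°.
cos h₀ = −tan(-4.0°) tan(+10.284°) = 0.0127, h₀ = 1.5581 rad.
Bracket: h₀ sin ϕ sin δ + cos ϕ cos δ sin h₀ = 1.5581×-0.06976×0.17853 + 0.99756×0.98393×0.99992 = -0.019405 + 0.981451 = 0.962046.
Q̄ = (S_0/π) × [bracket] = (589/π) × 0.962046 = 180.4 W/m².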